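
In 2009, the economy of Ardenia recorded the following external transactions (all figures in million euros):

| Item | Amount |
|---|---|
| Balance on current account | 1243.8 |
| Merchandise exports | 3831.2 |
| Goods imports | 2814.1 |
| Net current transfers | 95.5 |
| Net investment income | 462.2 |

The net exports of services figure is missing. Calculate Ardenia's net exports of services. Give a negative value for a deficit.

-331.0

Current account = goods balance + services balance + net primary income + net secondary income
Sum of the known components = 1574.8
Net exports of services = CA - (known components) = 1243.8 - 1574.8 = -331.0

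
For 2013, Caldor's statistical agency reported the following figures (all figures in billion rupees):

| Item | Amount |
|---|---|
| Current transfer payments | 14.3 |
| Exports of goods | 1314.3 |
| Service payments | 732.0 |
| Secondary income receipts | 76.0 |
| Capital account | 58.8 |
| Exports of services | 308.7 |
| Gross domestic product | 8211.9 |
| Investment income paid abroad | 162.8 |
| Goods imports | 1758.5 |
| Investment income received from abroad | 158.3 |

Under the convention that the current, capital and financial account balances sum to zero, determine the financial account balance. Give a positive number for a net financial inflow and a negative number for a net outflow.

751.5

Goods balance = 1314.3 - 1758.5 = -444.2
Services balance = 308.7 - 732.0 = -423.3
Trade balance (goods + services) = -444.2 + (-423.3) = -867.5
Net primary income = 158.3 - 162.8 = -4.5
Net secondary income = 76.0 - 14.3 = 61.7
Current account = -867.5 + (-4.5) + 61.7 = -810.3
Financial account = -(-810.3 + 58.8) = 751.5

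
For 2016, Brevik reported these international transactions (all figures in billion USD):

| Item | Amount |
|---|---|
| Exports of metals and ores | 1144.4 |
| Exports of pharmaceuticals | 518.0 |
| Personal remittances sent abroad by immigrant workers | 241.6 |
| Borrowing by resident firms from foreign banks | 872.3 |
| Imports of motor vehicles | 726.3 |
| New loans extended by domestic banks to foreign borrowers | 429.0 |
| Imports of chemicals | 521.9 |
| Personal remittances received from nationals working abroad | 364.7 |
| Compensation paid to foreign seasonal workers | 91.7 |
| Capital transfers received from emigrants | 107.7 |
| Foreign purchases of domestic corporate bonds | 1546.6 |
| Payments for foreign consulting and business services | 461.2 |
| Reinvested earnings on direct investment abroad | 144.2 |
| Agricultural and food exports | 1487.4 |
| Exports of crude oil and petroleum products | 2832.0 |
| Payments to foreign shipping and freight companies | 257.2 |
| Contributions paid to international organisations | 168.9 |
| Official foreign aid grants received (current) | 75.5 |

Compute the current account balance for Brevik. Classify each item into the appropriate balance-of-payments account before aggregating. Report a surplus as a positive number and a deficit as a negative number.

Goods: 518.0 - 726.3 + 1487.4 + 2832.0 - 521.9 + 1144.4 = 4733.6
Services: -257.2 - 461.2 = -718.4
Primary income: 144.2 - 91.7 = 52.5
Secondary income: 364.7 + 75.5 - 241.6 - 168.9 = 29.7
Current account = 4733.6 + (-718.4) + 52.5 + 29.7 = 4097.4
(Excluded from the current account — financial account: borrowing by resident firms from foreign banks 872.3, new loans extended by domestic banks to foreign borrowers 429.0, foreign purchases of domestic corporate bonds 1546.6; capital account: capital transfers received from emigrants 107.7.)

4097.4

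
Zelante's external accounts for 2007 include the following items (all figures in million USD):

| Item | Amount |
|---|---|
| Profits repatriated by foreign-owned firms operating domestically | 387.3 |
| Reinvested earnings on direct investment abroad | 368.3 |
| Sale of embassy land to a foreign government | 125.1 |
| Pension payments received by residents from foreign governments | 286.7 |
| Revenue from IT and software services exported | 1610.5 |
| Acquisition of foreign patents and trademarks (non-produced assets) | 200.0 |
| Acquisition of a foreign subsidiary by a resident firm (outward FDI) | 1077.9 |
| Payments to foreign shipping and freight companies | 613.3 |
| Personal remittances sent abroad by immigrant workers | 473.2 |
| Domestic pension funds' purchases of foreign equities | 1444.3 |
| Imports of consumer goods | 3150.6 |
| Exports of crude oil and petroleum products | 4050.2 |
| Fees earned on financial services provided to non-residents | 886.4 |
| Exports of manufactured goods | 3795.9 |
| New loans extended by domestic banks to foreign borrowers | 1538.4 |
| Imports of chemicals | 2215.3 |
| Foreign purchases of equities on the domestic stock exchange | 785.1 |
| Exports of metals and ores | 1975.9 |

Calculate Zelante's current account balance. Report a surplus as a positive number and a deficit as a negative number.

6134.2

Goods: 4050.2 + 3795.9 - 3150.6 + 1975.9 - 2215.3 = 4456.1
Services: 1610.5 - 613.3 + 886.4 = 1883.6
Primary income: 368.3 - 387.3 = -19.0
Secondary income: 286.7 - 473.2 = -186.5
Current account = 4456.1 + 1883.6 + (-19.0) + (-186.5) = 6134.2
(Excluded from the current account — capital account: sale of embassy land to a foreign government 125.1, acquisition of foreign patents and trademarks (non-produced assets) 200.0; financial account: acquisition of a foreign subsidiary by a resident firm (outward FDI) 1077.9, domestic pension funds' purchases of foreign equities 1444.3, new loans extended by domestic banks to foreign borrowers 1538.4, foreign purchases of equities on the domestic stock exchange 785.1.)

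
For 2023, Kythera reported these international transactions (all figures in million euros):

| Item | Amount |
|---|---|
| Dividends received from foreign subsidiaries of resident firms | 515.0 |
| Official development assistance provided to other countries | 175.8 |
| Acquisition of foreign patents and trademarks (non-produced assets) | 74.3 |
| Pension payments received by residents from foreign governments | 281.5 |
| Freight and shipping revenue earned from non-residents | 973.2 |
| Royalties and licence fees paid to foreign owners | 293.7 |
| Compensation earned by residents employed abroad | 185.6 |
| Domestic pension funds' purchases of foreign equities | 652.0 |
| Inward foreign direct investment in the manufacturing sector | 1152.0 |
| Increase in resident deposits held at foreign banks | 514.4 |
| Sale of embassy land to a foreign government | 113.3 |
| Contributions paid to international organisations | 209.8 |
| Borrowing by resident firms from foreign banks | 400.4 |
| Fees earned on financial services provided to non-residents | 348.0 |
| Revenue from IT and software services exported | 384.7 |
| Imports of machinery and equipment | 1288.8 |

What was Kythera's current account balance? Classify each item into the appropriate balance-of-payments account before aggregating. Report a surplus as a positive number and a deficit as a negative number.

719.9

Goods: -1288.8
Services: 973.2 + 348.0 + 384.7 - 293.7 = 1412.2
Primary income: 515.0 + 185.6 = 700.6
Secondary income: -175.8 + 281.5 - 209.8 = -104.1
Current account = (-1288.8) + 1412.2 + 700.6 + (-104.1) = 719.9
(Excluded from the current account — capital account: acquisition of foreign patents and trademarks (non-produced assets) 74.3, sale of embassy land to a foreign government 113.3; financial account: domestic pension funds' purchases of foreign equities 652.0, inward foreign direct investment in the manufacturing sector 1152.0, increase in resident deposits held at foreign banks 514.4, borrowing by resident firms from foreign banks 400.4.)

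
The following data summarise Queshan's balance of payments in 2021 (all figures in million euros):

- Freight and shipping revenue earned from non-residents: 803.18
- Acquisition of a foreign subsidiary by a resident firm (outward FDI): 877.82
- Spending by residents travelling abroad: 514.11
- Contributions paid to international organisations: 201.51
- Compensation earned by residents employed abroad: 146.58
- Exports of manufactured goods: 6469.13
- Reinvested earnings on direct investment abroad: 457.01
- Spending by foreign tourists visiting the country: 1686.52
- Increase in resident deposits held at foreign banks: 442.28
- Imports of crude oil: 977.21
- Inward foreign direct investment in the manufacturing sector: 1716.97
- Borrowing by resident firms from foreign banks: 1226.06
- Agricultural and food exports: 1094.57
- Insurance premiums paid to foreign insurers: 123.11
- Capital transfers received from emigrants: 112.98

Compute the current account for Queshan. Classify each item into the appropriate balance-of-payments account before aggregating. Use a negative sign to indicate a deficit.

8841.05

Goods: 1094.57 + 6469.13 - 977.21 = 6586.49
Services: 1686.52 - 514.11 + 803.18 - 123.11 = 1852.48
Primary income: 457.01 + 146.58 = 603.59
Secondary income: -201.51
Current account = 6586.49 + 1852.48 + 603.59 + (-201.51) = 8841.05
(Excluded from the current account — financial account: acquisition of a foreign subsidiary by a resident firm (outward FDI) 877.82, increase in resident deposits held at foreign banks 442.28, inward foreign direct investment in the manufacturing sector 1716.97, borrowing by resident firms from foreign banks 1226.06; capital account: capital transfers received from emigrants 112.98.)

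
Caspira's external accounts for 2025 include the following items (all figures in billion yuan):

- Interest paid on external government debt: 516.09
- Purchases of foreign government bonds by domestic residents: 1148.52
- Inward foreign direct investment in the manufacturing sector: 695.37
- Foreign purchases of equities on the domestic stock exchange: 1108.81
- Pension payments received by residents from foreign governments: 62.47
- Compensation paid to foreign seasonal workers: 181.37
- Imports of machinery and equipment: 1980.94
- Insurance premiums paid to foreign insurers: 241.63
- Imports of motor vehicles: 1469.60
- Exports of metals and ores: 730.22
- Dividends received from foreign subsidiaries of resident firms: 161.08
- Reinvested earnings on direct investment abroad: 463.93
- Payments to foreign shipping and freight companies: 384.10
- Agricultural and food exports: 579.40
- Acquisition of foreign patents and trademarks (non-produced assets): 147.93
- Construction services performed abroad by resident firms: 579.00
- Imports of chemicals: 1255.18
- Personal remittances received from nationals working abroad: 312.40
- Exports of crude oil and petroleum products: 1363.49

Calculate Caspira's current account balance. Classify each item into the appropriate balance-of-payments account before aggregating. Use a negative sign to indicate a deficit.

Goods: 730.22 + 1363.49 + 579.40 - 1255.18 - 1469.60 - 1980.94 = -2032.61
Services: -241.63 - 384.10 + 579.00 = -46.73
Primary income: -516.09 - 181.37 + 463.93 + 161.08 = -72.45
Secondary income: 62.47 + 312.40 = 374.87
Current account = (-2032.61) + (-46.73) + (-72.45) + 374.87 = -1776.92
(Excluded from the current account — financial account: purchases of foreign government bonds by domestic residents 1148.52, inward foreign direct investment in the manufacturing sector 695.37, foreign purchases of equities on the domestic stock exchange 1108.81; capital account: acquisition of foreign patents and trademarks (non-produced assets) 147.93.)

-1776.92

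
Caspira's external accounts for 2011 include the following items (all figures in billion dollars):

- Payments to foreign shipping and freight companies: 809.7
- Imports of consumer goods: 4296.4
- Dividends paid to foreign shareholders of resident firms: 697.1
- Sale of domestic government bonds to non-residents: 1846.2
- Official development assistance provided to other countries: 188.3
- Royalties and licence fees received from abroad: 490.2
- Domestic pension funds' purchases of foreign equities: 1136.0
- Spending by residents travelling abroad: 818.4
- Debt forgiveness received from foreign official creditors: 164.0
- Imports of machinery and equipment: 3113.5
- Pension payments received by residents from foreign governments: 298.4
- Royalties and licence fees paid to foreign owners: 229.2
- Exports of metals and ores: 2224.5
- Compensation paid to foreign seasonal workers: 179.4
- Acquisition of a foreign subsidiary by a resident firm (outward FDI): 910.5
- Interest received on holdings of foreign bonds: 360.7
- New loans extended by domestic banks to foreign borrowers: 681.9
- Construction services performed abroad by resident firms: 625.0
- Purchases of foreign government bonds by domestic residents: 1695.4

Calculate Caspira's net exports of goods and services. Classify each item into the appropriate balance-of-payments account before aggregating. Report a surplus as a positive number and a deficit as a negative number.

Goods: -3113.5 + 2224.5 - 4296.4 = -5185.4
Services: -809.7 + 625.0 - 818.4 + 490.2 - 229.2 = -742.1
Trade balance = -5185.4 + (-742.1) = -5927.5
(Excluded from the trade balance — primary income: dividends paid to foreign shareholders of resident firms 697.1, compensation paid to foreign seasonal workers 179.4, interest received on holdings of foreign bonds 360.7; financial account: sale of domestic government bonds to non-residents 1846.2, domestic pension funds' purchases of foreign equities 1136.0, acquisition of a foreign subsidiary by a resident firm (outward FDI) 910.5, new loans extended by domestic banks to foreign borrowers 681.9, purchases of foreign government bonds by domestic residents 1695.4; secondary income: official development assistance provided to other countries 188.3, pension payments received by residents from foreign governments 298.4; capital account: debt forgiveness received from foreign official creditors 164.0.)

-5927.5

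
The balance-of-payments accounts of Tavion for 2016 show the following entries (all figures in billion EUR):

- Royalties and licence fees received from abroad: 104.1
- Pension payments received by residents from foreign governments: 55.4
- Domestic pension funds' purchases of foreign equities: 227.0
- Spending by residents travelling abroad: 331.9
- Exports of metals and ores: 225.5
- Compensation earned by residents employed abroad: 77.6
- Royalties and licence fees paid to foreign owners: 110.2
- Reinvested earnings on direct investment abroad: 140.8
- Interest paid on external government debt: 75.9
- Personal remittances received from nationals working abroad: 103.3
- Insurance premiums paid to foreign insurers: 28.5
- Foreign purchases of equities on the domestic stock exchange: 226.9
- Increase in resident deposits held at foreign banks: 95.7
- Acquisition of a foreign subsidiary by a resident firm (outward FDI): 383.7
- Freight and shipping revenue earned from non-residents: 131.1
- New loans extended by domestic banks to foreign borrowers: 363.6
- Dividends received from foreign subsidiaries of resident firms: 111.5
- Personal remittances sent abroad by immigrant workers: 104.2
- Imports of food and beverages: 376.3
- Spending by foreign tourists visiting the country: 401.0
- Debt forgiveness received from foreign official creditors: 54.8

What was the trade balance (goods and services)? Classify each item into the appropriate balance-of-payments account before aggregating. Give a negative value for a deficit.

14.8

Goods: -376.3 + 225.5 = -150.8
Services: 104.1 - 331.9 + 401.0 + 131.1 - 28.5 - 110.2 = 165.6
Trade balance = -150.8 + 165.6 = 14.8
(Excluded from the trade balance — secondary income: pension payments received by residents from foreign governments 55.4, personal remittances received from nationals working abroad 103.3, personal remittances sent abroad by immigrant workers 104.2; financial account: domestic pension funds' purchases of foreign equities 227.0, foreign purchases of equities on the domestic stock exchange 226.9, increase in resident deposits held at foreign banks 95.7, acquisition of a foreign subsidiary by a resident firm (outward FDI) 383.7, new loans extended by domestic banks to foreign borrowers 363.6; primary income: compensation earned by residents employed abroad 77.6, reinvested earnings on direct investment abroad 140.8, interest paid on external government debt 75.9, dividends received from foreign subsidiaries of resident firms 111.5; capital account: debt forgiveness received from foreign official creditors 54.8.)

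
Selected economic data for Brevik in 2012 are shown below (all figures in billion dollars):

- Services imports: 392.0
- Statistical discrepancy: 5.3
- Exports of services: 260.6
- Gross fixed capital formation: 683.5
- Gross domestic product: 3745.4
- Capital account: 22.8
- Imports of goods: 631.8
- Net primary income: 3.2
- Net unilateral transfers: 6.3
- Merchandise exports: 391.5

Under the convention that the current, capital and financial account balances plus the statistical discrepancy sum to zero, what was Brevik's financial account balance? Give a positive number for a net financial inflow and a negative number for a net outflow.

334.1

Goods balance = 391.5 - 631.8 = -240.3
Services balance = 260.6 - 392.0 = -131.4
Trade balance (goods + services) = -240.3 + (-131.4) = -371.7
Net primary income = 3.2
Net secondary income = 6.3
Current account = -371.7 + 3.2 + 6.3 = -362.2
Financial account = -(-362.2 + 22.8 + 5.3) = 334.1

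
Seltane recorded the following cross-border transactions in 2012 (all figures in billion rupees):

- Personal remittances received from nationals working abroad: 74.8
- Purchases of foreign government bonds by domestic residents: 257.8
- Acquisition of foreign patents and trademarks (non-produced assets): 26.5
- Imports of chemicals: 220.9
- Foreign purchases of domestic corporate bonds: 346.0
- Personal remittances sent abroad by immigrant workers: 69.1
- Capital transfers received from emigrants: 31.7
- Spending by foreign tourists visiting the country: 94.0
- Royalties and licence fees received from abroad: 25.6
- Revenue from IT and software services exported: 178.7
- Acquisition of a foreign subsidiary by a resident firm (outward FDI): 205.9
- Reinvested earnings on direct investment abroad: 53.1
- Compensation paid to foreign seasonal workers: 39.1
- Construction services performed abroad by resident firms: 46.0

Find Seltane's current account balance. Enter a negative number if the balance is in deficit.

143.1

Goods: -220.9
Services: 178.7 + 94.0 + 25.6 + 46.0 = 344.3
Primary income: 53.1 - 39.1 = 14.0
Secondary income: -69.1 + 74.8 = 5.7
Current account = (-220.9) + 344.3 + 14.0 + 5.7 = 143.1
(Excluded from the current account — financial account: purchases of foreign government bonds by domestic residents 257.8, foreign purchases of domestic corporate bonds 346.0, acquisition of a foreign subsidiary by a resident firm (outward FDI) 205.9; capital account: acquisition of foreign patents and trademarks (non-produced assets) 26.5, capital transfers received from emigrants 31.7.)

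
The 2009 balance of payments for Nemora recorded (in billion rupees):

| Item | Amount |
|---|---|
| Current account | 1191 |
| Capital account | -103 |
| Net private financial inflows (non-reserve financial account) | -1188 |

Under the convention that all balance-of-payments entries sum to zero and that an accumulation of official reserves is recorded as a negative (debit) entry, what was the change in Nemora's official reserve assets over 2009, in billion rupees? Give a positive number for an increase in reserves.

-100

Official reserve transactions balance = -(1191 + (-103) + (-1188)) = 100
An accumulation of reserves is recorded as a debit (negative entry), so the change in the stock of reserves is the negative of that balance.
Change in official reserves = -(100) = -100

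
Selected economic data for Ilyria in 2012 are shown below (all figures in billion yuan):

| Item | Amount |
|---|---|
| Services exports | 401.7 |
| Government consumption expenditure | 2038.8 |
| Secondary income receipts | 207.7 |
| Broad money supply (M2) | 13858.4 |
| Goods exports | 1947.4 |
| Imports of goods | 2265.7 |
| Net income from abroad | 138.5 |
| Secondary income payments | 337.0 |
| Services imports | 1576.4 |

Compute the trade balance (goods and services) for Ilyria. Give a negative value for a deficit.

-1493.0

Goods balance = 1947.4 - 2265.7 = -318.3
Services balance = 401.7 - 1576.4 = -1174.7
Trade balance (goods + services) = -318.3 + (-1174.7) = -1493.0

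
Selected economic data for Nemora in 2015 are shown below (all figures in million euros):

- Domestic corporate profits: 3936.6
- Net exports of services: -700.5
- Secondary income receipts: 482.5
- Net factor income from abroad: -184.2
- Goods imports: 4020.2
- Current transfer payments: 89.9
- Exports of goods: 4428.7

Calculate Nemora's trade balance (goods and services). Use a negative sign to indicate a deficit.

Goods balance = 4428.7 - 4020.2 = 408.5
Services balance = -700.5
Trade balance (goods + services) = 408.5 + (-700.5) = -292.0

-292.0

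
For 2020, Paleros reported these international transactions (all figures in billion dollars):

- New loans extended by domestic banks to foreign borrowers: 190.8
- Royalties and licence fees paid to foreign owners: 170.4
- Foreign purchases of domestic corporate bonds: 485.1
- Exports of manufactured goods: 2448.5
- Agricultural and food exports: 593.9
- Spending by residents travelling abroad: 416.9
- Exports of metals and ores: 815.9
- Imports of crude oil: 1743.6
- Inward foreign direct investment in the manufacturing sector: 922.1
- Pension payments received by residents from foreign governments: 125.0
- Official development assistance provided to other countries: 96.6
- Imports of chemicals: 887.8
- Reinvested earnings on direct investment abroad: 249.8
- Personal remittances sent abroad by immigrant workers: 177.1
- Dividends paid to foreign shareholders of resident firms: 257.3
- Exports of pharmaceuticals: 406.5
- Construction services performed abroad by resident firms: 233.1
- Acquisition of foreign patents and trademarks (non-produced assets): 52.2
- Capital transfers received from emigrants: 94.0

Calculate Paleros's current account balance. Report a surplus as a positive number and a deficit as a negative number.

1123.0

Goods: 593.9 + 2448.5 - 887.8 + 406.5 + 815.9 - 1743.6 = 1633.4
Services: -170.4 - 416.9 + 233.1 = -354.2
Primary income: -257.3 + 249.8 = -7.5
Secondary income: 125.0 - 96.6 - 177.1 = -148.7
Current account = 1633.4 + (-354.2) + (-7.5) + (-148.7) = 1123.0
(Excluded from the current account — financial account: new loans extended by domestic banks to foreign borrowers 190.8, foreign purchases of domestic corporate bonds 485.1, inward foreign direct investment in the manufacturing sector 922.1; capital account: acquisition of foreign patents and trademarks (non-produced assets) 52.2, capital transfers received from emigrants 94.0.)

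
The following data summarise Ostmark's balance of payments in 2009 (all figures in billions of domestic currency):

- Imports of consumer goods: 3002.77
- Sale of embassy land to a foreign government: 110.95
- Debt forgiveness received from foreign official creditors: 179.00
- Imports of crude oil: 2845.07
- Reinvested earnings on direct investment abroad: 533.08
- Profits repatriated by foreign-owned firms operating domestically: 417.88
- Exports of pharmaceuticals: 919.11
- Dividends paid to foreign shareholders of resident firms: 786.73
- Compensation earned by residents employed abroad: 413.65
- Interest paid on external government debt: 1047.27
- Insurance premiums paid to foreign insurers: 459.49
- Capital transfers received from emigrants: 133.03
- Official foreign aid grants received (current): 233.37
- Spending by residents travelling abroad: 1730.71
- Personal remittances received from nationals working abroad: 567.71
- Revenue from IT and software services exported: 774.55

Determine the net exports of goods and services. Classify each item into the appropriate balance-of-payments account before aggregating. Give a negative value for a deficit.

-6344.38

Goods: 919.11 - 3002.77 - 2845.07 = -4928.73
Services: -1730.71 - 459.49 + 774.55 = -1415.65
Trade balance = -4928.73 + (-1415.65) = -6344.38
(Excluded from the trade balance — capital account: sale of embassy land to a foreign government 110.95, debt forgiveness received from foreign official creditors 179.00, capital transfers received from emigrants 133.03; primary income: reinvested earnings on direct investment abroad 533.08, profits repatriated by foreign-owned firms operating domestically 417.88, dividends paid to foreign shareholders of resident firms 786.73, compensation earned by residents employed abroad 413.65, interest paid on external government debt 1047.27; secondary income: official foreign aid grants received (current) 233.37, personal remittances received from nationals working abroad 567.71.)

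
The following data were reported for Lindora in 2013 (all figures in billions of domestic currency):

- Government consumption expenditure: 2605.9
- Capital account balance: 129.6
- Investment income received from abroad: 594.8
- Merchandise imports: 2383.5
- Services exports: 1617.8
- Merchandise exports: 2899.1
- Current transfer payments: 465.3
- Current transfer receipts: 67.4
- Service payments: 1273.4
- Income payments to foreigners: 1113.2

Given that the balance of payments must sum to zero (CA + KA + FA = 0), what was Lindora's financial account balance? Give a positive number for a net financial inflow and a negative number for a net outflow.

Goods balance = 2899.1 - 2383.5 = 515.6
Services balance = 1617.8 - 1273.4 = 344.4
Trade balance (goods + services) = 515.6 + 344.4 = 860.0
Net primary income = 594.8 - 1113.2 = -518.4
Net secondary income = 67.4 - 465.3 = -397.9
Current account = 860.0 + (-518.4) + (-397.9) = -56.3
Financial account = -(-56.3 + 129.6) = -73.3

-73.3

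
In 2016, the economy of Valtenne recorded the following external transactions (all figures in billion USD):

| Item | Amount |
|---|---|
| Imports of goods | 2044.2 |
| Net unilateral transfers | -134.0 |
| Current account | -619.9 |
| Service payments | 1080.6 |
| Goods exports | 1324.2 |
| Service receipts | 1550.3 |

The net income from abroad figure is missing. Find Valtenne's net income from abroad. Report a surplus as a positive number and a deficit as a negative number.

Current account = goods balance + services balance + net primary income + net secondary income
Sum of the known components = -384.3
Net income from abroad = CA - (known components) = -619.9 - (-384.3) = -235.6

-235.6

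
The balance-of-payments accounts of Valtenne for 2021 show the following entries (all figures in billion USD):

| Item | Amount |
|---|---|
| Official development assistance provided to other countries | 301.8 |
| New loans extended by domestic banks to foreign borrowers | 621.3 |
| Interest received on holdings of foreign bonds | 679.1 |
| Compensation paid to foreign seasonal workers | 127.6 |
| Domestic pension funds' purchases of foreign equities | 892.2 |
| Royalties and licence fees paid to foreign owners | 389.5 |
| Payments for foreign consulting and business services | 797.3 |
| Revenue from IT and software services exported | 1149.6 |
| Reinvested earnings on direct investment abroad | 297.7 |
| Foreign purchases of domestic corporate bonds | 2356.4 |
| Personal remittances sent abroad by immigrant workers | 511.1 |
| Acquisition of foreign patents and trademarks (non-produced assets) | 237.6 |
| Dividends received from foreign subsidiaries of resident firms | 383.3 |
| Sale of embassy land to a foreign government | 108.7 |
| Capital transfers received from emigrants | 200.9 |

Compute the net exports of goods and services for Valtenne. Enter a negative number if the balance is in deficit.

Services: 1149.6 - 797.3 - 389.5 = -37.2
Trade balance = 0.0 + (-37.2) = -37.2
(Excluded from the trade balance — secondary income: official development assistance provided to other countries 301.8, personal remittances sent abroad by immigrant workers 511.1; financial account: new loans extended by domestic banks to foreign borrowers 621.3, domestic pension funds' purchases of foreign equities 892.2, foreign purchases of domestic corporate bonds 2356.4; primary income: interest received on holdings of foreign bonds 679.1, compensation paid to foreign seasonal workers 127.6, reinvested earnings on direct investment abroad 297.7, dividends received from foreign subsidiaries of resident firms 383.3; capital account: acquisition of foreign patents and trademarks (non-produced assets) 237.6, sale of embassy land to a foreign government 108.7, capital transfers received from emigrants 200.9.)

-37.2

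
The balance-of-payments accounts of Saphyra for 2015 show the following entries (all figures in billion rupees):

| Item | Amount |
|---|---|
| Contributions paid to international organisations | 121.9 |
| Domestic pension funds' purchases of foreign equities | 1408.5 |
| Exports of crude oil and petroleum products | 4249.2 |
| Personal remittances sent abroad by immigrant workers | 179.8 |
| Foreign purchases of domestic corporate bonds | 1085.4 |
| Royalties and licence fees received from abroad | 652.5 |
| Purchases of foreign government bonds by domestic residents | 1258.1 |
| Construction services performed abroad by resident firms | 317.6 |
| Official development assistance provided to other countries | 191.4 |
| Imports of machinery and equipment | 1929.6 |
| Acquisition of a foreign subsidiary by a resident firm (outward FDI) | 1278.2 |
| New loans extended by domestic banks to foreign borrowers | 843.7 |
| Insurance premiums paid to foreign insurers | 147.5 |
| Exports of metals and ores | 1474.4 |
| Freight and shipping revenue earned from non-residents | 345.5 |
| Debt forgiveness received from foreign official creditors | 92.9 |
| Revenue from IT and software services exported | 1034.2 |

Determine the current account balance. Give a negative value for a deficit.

5503.2

Goods: 1474.4 + 4249.2 - 1929.6 = 3794.0
Services: 652.5 + 345.5 - 147.5 + 317.6 + 1034.2 = 2202.3
Secondary income: -179.8 - 191.4 - 121.9 = -493.1
Current account = 3794.0 + 2202.3 + (-493.1) = 5503.2
(Excluded from the current account — financial account: domestic pension funds' purchases of foreign equities 1408.5, foreign purchases of domestic corporate bonds 1085.4, purchases of foreign government bonds by domestic residents 1258.1, acquisition of a foreign subsidiary by a resident firm (outward FDI) 1278.2, new loans extended by domestic banks to foreign borrowers 843.7; capital account: debt forgiveness received from foreign official creditors 92.9.)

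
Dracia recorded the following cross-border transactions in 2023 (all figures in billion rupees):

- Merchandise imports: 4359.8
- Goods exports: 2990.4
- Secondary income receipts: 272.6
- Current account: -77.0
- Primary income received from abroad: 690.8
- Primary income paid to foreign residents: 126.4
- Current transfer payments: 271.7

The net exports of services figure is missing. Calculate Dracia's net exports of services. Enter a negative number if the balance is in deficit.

727.1

Current account = goods balance + services balance + net primary income + net secondary income
Sum of the known components = -804.1
Net exports of services = CA - (known components) = -77.0 - (-804.1) = 727.1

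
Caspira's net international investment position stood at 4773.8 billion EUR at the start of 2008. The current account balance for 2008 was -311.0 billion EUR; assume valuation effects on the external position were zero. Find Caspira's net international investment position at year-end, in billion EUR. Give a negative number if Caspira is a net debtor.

4462.8

With no valuation effects, change in NIIP = current account = -311.0
End-of-year NIIP = 4773.8 + (-311.0) = 4462.8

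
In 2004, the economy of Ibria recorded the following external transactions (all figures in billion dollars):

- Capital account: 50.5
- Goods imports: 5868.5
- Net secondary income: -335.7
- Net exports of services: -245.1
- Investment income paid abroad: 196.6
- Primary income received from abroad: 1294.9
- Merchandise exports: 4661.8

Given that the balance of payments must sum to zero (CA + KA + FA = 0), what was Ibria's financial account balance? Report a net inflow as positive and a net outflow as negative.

638.7

Goods balance = 4661.8 - 5868.5 = -1206.7
Services balance = -245.1
Trade balance (goods + services) = -1206.7 + (-245.1) = -1451.8
Net primary income = 1294.9 - 196.6 = 1098.3
Net secondary income = -335.7
Current account = -1451.8 + 1098.3 + (-335.7) = -689.2
Financial account = -(-689.2 + 50.5) = 638.7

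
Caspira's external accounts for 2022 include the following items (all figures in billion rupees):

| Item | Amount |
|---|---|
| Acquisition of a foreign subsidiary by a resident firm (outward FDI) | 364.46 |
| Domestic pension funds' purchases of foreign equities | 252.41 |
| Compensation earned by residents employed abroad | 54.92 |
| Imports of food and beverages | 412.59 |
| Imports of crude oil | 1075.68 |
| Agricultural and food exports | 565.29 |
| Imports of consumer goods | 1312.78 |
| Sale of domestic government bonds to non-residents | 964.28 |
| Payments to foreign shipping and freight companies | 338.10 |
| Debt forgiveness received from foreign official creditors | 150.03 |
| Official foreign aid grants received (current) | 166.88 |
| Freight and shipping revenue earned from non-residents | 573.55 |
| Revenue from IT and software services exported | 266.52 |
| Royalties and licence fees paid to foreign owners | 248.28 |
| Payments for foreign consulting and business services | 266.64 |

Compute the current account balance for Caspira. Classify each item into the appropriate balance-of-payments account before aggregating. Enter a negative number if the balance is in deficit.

Goods: -412.59 - 1075.68 + 565.29 - 1312.78 = -2235.76
Services: 573.55 + 266.52 - 338.10 - 266.64 - 248.28 = -12.95
Primary income: 54.92
Secondary income: 166.88
Current account = (-2235.76) + (-12.95) + 54.92 + 166.88 = -2026.91
(Excluded from the current account — financial account: acquisition of a foreign subsidiary by a resident firm (outward FDI) 364.46, domestic pension funds' purchases of foreign equities 252.41, sale of domestic government bonds to non-residents 964.28; capital account: debt forgiveness received from foreign official creditors 150.03.)

-2026.91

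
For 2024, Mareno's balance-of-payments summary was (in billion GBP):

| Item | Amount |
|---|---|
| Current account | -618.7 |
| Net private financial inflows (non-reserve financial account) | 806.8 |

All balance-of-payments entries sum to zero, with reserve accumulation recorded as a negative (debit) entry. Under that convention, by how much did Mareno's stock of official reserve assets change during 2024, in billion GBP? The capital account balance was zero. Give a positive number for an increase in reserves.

Official reserve transactions balance = -((-618.7) + 806.8) = -188.1
An accumulation of reserves is recorded as a debit (negative entry), so the change in the stock of reserves is the negative of that balance.
Change in official reserves = -(-188.1) = 188.1

188.1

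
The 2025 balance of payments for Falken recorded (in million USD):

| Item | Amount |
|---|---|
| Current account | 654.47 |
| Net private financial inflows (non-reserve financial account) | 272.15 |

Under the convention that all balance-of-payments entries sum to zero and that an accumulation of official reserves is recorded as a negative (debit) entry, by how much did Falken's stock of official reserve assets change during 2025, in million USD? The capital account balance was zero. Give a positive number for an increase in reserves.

Official reserve transactions balance = -(654.47 + 272.15) = -926.62
An accumulation of reserves is recorded as a debit (negative entry), so the change in the stock of reserves is the negative of that balance.
Change in official reserves = -(-926.62) = 926.62

926.62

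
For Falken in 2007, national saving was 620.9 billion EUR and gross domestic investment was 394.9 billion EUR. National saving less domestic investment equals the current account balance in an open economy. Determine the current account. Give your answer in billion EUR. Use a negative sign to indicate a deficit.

CA = S - I = 620.9 - 394.9 = 226.0

226.0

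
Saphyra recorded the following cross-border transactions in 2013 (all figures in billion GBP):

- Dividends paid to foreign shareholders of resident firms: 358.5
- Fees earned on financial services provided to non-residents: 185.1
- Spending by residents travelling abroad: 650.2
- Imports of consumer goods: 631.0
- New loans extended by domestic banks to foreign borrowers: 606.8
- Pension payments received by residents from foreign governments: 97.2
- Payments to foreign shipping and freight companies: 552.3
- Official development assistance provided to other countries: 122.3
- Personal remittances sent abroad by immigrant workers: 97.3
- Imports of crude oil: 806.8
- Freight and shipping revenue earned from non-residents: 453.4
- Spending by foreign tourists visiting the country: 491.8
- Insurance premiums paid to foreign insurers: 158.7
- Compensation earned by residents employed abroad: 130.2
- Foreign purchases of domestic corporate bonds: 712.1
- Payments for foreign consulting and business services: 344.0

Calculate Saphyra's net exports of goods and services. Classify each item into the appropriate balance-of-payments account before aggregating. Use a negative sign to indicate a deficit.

-2012.7

Goods: -806.8 - 631.0 = -1437.8
Services: 453.4 - 650.2 - 552.3 - 158.7 - 344.0 + 491.8 + 185.1 = -574.9
Trade balance = -1437.8 + (-574.9) = -2012.7
(Excluded from the trade balance — primary income: dividends paid to foreign shareholders of resident firms 358.5, compensation earned by residents employed abroad 130.2; financial account: new loans extended by domestic banks to foreign borrowers 606.8, foreign purchases of domestic corporate bonds 712.1; secondary income: pension payments received by residents from foreign governments 97.2, official development assistance provided to other countries 122.3, personal remittances sent abroad by immigrant workers 97.3.)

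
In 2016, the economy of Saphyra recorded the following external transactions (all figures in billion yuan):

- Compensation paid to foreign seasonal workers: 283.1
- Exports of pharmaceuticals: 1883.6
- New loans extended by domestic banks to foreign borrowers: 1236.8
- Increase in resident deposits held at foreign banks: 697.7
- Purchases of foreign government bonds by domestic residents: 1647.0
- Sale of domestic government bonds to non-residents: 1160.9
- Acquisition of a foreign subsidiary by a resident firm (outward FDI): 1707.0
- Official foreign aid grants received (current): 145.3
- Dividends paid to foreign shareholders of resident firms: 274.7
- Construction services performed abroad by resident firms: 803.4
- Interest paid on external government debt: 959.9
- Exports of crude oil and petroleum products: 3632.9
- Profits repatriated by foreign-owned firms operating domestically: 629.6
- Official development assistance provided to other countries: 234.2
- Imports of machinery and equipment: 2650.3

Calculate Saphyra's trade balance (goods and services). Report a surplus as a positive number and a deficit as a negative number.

Goods: 1883.6 + 3632.9 - 2650.3 = 2866.2
Services: 803.4
Trade balance = 2866.2 + 803.4 = 3669.6
(Excluded from the trade balance — primary income: compensation paid to foreign seasonal workers 283.1, dividends paid to foreign shareholders of resident firms 274.7, interest paid on external government debt 959.9, profits repatriated by foreign-owned firms operating domestically 629.6; financial account: new loans extended by domestic banks to foreign borrowers 1236.8, increase in resident deposits held at foreign banks 697.7, purchases of foreign government bonds by domestic residents 1647.0, sale of domestic government bonds to non-residents 1160.9, acquisition of a foreign subsidiary by a resident firm (outward FDI) 1707.0; secondary income: official foreign aid grants received (current) 145.3, official development assistance provided to other countries 234.2.)

3669.6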